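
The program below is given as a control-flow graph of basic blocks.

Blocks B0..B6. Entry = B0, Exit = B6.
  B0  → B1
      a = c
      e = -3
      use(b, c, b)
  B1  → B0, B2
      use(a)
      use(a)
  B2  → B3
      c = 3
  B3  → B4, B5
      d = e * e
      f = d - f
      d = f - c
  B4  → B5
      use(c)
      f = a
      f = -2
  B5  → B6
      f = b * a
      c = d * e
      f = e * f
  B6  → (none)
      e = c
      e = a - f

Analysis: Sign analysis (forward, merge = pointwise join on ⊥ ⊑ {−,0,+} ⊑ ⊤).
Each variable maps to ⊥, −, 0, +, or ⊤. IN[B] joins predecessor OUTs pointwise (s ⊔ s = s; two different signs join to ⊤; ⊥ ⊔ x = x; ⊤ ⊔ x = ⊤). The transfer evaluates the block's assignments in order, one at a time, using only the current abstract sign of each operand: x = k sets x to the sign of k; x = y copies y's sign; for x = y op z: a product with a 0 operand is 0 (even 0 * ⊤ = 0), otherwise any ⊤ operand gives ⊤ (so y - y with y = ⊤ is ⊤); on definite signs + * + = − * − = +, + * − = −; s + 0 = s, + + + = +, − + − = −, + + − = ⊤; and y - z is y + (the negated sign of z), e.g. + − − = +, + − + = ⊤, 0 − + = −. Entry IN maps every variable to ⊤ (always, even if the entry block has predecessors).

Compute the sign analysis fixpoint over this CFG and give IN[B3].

Converged values:
  B0:  IN=(all ⊤)  OUT={e:-; rest ⊤}
  B1:  IN={e:-; rest ⊤}  OUT={e:-; rest ⊤}
  B2:  IN={e:-; rest ⊤}  OUT={c:+, e:-; rest ⊤}
  B3:  IN={c:+, e:-; rest ⊤}  OUT={c:+, e:-; rest ⊤}
  B4:  IN={c:+, e:-; rest ⊤}  OUT={c:+, e:-, f:-; rest ⊤}
  B5:  IN={c:+, e:-; rest ⊤}  OUT={e:-; rest ⊤}
  B6:  IN={e:-; rest ⊤}  OUT=(all ⊤)

Merge at B3: IN[B3] = OUT[B2] = {a: ⊤, b: ⊤, c: +, d: ⊤, e: -, f: ⊤}

Answer: {a: ⊤, b: ⊤, c: +, d: ⊤, e: -, f: ⊤}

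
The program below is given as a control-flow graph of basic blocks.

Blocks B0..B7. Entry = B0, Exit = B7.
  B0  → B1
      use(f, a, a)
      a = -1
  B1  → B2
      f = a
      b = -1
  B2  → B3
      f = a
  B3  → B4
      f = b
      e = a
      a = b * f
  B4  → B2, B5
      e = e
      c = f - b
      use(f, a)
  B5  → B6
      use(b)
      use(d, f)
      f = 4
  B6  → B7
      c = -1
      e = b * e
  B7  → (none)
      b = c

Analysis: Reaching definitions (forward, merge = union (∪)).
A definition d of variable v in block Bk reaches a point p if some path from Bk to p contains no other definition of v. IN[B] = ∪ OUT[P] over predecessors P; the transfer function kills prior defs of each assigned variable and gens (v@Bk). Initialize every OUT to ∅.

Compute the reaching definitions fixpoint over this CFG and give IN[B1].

Answer: {a@B0}

Trace:
Per-block solution:
  B0: | IN={} | OUT={a@B0}
  B1: | IN={a@B0} | OUT={a@B0, b@B1, f@B1}
  B2: | IN={a@B0, a@B3, b@B1, c@B4, e@B4, f@B1, f@B3} | OUT={a@B0, a@B3, b@B1, c@B4, e@B4, f@B2}
  B3: | IN={a@B0, a@B3, b@B1, c@B4, e@B4, f@B2} | OUT={a@B3, b@B1, c@B4, e@B3, f@B3}
  B4: | IN={a@B3, b@B1, c@B4, e@B3, f@B3} | OUT={a@B3, b@B1, c@B4, e@B4, f@B3}
  B5: | IN={a@B3, b@B1, c@B4, e@B4, f@B3} | OUT={a@B3, b@B1, c@B4, e@B4, f@B5}
  B6: | IN={a@B3, b@B1, c@B4, e@B4, f@B5} | OUT={a@B3, b@B1, c@B6, e@B6, f@B5}
  B7: | IN={a@B3, b@B1, c@B6, e@B6, f@B5} | OUT={a@B3, b@B7, c@B6, e@B6, f@B5}

Merge at B1: IN[B1] = OUT[B0] = {a@B0}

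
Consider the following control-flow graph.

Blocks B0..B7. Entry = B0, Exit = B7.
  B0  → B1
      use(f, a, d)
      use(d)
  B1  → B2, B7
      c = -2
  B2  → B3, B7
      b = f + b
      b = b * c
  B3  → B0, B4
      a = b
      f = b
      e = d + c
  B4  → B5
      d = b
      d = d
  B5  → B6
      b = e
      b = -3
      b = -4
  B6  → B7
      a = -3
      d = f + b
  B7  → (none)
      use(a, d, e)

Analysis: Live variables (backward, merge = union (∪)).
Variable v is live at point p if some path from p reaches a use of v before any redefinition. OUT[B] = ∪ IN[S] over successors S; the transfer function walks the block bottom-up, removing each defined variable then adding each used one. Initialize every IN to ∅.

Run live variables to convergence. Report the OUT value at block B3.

Answer: {a, b, d, e, f}

Derivation:
Per-block solution:
  B0:   IN={a, b, d, e, f}   OUT={a, b, d, e, f}
  B1:   IN={a, b, d, e, f}   OUT={a, b, c, d, e, f}
  B2:   IN={a, b, c, d, e, f}   OUT={a, b, c, d, e}
  B3:   IN={b, c, d}   OUT={a, b, d, e, f}
  B4:   IN={b, e, f}   OUT={e, f}
  B5:   IN={e, f}   OUT={b, e, f}
  B6:   IN={b, e, f}   OUT={a, d, e}
  B7:   IN={a, d, e}   OUT={}

Merge at B3: OUT[B3] = IN[B0] ⊔ IN[B4] = {a, b, d, e, f}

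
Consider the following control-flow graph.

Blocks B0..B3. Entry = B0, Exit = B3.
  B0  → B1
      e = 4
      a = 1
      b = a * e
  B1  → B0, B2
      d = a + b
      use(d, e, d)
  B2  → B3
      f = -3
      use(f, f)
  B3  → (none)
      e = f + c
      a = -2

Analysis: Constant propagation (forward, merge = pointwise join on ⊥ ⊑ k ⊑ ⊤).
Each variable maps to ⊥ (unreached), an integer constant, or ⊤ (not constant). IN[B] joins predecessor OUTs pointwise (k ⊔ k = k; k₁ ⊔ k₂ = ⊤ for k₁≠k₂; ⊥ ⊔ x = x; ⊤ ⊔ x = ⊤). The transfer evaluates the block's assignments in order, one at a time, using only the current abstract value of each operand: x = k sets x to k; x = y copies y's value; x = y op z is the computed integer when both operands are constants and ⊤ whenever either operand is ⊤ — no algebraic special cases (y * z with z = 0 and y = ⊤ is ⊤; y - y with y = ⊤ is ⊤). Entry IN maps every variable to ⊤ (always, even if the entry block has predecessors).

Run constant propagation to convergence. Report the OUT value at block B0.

Converged values:
  B0:  IN=(all ⊤)  OUT={a:1, b:4, e:4; rest ⊤}
  B1:  IN={a:1, b:4, e:4; rest ⊤}  OUT={a:1, b:4, d:5, e:4; rest ⊤}
  B2:  IN={a:1, b:4, d:5, e:4; rest ⊤}  OUT={a:1, b:4, d:5, e:4, f:-3; rest ⊤}
  B3:  IN={a:1, b:4, d:5, e:4, f:-3; rest ⊤}  OUT={a:-2, b:4, d:5, f:-3; rest ⊤}

Merge at B0 (entry node, so the boundary value (all ⊤) is joined with the incoming edge(s)): IN[B0] = (all ⊤) ⊔ OUT[B1] = {a: ⊤, b: ⊤, c: ⊤, d: ⊤, e: ⊤, f: ⊤}
Applying B0's transfer function to that IN value gives OUT[B0] (row B0 above).

Answer: {a: 1, b: 4, c: ⊤, d: ⊤, e: 4, f: ⊤}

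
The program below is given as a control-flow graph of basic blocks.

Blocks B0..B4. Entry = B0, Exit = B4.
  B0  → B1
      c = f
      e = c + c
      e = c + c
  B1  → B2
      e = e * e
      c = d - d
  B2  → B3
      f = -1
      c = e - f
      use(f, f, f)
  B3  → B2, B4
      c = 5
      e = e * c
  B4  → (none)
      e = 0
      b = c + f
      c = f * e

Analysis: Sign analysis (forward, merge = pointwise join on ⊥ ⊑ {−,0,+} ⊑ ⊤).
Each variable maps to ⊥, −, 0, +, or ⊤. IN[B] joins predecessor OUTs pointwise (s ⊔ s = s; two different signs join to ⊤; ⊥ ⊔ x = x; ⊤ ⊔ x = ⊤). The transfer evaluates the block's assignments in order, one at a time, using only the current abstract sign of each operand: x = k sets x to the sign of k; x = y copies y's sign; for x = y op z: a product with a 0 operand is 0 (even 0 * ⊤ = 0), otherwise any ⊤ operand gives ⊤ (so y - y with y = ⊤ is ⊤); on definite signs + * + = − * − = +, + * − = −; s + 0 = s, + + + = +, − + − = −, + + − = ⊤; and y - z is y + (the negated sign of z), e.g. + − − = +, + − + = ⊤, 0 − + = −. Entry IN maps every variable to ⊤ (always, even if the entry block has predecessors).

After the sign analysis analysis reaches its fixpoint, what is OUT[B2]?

Per-block solution:
  B0: | IN=(all ⊤) | OUT=(all ⊤)
  B1: | IN=(all ⊤) | OUT=(all ⊤)
  B2: | IN=(all ⊤) | OUT={f:-; rest ⊤}
  B3: | IN={f:-; rest ⊤} | OUT={c:+, f:-; rest ⊤}
  B4: | IN={c:+, f:-; rest ⊤} | OUT={c:0, e:0, f:-; rest ⊤}

Merge at B2: IN[B2] = OUT[B1] ⊔ OUT[B3] = {a: ⊤, b: ⊤, c: ⊤, d: ⊤, e: ⊤, f: ⊤}
Applying B2's transfer function to that IN value gives OUT[B2] (row B2 above).

Answer: {a: ⊤, b: ⊤, c: ⊤, d: ⊤, e: ⊤, f: -}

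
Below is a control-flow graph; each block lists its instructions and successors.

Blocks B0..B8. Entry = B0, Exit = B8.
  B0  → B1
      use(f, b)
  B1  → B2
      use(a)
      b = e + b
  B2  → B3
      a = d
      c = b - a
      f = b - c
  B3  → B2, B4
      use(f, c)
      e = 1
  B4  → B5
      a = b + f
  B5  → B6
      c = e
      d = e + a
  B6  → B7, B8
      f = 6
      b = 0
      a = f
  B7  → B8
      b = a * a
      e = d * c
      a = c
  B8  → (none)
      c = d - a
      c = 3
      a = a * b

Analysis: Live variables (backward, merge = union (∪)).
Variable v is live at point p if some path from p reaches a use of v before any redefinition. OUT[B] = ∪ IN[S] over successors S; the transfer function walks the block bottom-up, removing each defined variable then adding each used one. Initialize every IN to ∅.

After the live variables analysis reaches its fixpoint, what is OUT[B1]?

Answer: {b, d}

Trace:
Fixpoint table:
  B0: | IN={a, b, d, e, f} | OUT={a, b, d, e}
  B1: | IN={a, b, d, e} | OUT={b, d}
  B2: | IN={b, d} | OUT={b, c, d, f}
  B3: | IN={b, c, d, f} | OUT={b, d, e, f}
  B4: | IN={b, e, f} | OUT={a, e}
  B5: | IN={a, e} | OUT={c, d}
  B6: | IN={c, d} | OUT={a, b, c, d}
  B7: | IN={a, c, d} | OUT={a, b, d}
  B8: | IN={a, b, d} | OUT={}

Merge at B1: OUT[B1] = IN[B2] = {b, d}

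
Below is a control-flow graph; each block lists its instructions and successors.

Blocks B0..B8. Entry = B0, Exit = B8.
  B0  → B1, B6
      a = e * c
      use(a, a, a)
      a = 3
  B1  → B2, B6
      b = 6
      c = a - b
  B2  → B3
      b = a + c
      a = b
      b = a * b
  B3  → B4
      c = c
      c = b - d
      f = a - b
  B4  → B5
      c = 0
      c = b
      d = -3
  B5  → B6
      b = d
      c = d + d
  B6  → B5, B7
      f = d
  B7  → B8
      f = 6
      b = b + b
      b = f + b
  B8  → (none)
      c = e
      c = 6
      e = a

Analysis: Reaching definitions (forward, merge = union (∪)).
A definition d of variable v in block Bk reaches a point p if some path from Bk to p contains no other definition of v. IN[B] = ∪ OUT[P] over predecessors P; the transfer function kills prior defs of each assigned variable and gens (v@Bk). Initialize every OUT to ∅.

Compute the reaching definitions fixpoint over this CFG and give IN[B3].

Per-block solution:
  B0:  IN={}  OUT={a@B0}
  B1:  IN={a@B0}  OUT={a@B0, b@B1, c@B1}
  B2:  IN={a@B0, b@B1, c@B1}  OUT={a@B2, b@B2, c@B1}
  B3:  IN={a@B2, b@B2, c@B1}  OUT={a@B2, b@B2, c@B3, f@B3}
  B4:  IN={a@B2, b@B2, c@B3, f@B3}  OUT={a@B2, b@B2, c@B4, d@B4, f@B3}
  B5:  IN={a@B0, a@B2, b@B1, b@B2, b@B5, c@B1, c@B4, c@B5, d@B4, f@B3, f@B6}  OUT={a@B0, a@B2, b@B5, c@B5, d@B4, f@B3, f@B6}
  B6:  IN={a@B0, a@B2, b@B1, b@B5, c@B1, c@B5, d@B4, f@B3, f@B6}  OUT={a@B0, a@B2, b@B1, b@B5, c@B1, c@B5, d@B4, f@B6}
  B7:  IN={a@B0, a@B2, b@B1, b@B5, c@B1, c@B5, d@B4, f@B6}  OUT={a@B0, a@B2, b@B7, c@B1, c@B5, d@B4, f@B7}
  B8:  IN={a@B0, a@B2, b@B7, c@B1, c@B5, d@B4, f@B7}  OUT={a@B0, a@B2, b@B7, c@B8, d@B4, e@B8, f@B7}

Merge at B3: IN[B3] = OUT[B2] = {a@B2, b@B2, c@B1}

Answer: {a@B2, b@B2, c@B1}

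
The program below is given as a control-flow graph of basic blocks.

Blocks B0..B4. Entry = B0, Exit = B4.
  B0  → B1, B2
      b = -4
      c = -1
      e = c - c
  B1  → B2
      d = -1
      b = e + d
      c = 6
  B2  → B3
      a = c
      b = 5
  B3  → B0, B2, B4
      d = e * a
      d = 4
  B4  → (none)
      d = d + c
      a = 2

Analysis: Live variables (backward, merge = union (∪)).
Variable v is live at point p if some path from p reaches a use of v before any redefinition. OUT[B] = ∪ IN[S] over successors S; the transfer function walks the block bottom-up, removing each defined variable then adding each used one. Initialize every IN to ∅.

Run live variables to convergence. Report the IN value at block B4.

Fixpoint table:
  B0:   IN={}   OUT={c, e}
  B1:   IN={e}   OUT={c, e}
  B2:   IN={c, e}   OUT={a, c, e}
  B3:   IN={a, c, e}   OUT={c, d, e}
  B4:   IN={c, d}   OUT={}

B4 is the boundary node: OUT[B4] = {}
Applying B4's transfer function to that OUT value gives IN[B4] (row B4 above).

Answer: {c, d}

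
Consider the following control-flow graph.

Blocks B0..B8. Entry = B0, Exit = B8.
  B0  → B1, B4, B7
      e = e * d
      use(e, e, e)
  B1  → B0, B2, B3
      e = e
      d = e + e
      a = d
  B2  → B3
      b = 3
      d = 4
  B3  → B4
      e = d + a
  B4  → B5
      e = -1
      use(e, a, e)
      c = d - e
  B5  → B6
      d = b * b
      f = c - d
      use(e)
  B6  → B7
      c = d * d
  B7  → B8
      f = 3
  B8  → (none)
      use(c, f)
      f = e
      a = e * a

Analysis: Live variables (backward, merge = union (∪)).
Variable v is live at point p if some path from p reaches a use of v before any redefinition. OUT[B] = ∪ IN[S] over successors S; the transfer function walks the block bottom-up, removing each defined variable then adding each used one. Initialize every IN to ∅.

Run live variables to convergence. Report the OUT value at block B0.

Per-block solution:
  B0:  IN={a, b, c, d, e}  OUT={a, b, c, d, e}
  B1:  IN={b, c, e}  OUT={a, b, c, d, e}
  B2:  IN={a}  OUT={a, b, d}
  B3:  IN={a, b, d}  OUT={a, b, d}
  B4:  IN={a, b, d}  OUT={a, b, c, e}
  B5:  IN={a, b, c, e}  OUT={a, d, e}
  B6:  IN={a, d, e}  OUT={a, c, e}
  B7:  IN={a, c, e}  OUT={a, c, e, f}
  B8:  IN={a, c, e, f}  OUT={}

Merge at B0: OUT[B0] = IN[B1] ⊔ IN[B4] ⊔ IN[B7] = {a, b, c, d, e}

Answer: {a, b, c, d, e}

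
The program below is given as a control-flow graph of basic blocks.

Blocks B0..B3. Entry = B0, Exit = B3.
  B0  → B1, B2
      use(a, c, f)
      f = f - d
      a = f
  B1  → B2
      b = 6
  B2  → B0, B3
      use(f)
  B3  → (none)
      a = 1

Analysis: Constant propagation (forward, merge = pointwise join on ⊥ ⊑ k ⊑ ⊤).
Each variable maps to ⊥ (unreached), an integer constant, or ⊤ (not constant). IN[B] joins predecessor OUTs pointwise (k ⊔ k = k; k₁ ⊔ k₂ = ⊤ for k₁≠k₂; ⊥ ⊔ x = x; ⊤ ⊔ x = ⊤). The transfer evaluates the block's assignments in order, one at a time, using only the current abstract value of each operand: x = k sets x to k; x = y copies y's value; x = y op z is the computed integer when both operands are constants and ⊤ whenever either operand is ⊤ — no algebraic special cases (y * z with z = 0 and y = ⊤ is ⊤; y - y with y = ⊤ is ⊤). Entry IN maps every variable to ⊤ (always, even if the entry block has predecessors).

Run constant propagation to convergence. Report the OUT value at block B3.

Fixpoint table:
  B0:   IN=(all ⊤)   OUT=(all ⊤)
  B1:   IN=(all ⊤)   OUT={b:6; rest ⊤}
  B2:   IN=(all ⊤)   OUT=(all ⊤)
  B3:   IN=(all ⊤)   OUT={a:1; rest ⊤}

Merge at B3: IN[B3] = OUT[B2] = {a: ⊤, b: ⊤, c: ⊤, d: ⊤, e: ⊤, f: ⊤}
Applying B3's transfer function to that IN value gives OUT[B3] (row B3 above).

Answer: {a: 1, b: ⊤, c: ⊤, d: ⊤, e: ⊤, f: ⊤}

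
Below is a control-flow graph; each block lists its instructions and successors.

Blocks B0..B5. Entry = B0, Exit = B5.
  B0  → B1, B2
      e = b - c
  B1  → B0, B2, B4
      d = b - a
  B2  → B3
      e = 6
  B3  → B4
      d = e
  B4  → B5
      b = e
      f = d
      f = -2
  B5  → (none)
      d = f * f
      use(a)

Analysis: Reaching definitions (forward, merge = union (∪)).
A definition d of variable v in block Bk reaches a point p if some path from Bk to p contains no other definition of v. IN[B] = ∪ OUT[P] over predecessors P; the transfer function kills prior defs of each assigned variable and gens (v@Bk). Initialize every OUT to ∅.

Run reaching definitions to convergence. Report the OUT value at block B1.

Per-block solution:
  B0:  IN={d@B1, e@B0}  OUT={d@B1, e@B0}
  B1:  IN={d@B1, e@B0}  OUT={d@B1, e@B0}
  B2:  IN={d@B1, e@B0}  OUT={d@B1, e@B2}
  B3:  IN={d@B1, e@B2}  OUT={d@B3, e@B2}
  B4:  IN={d@B1, d@B3, e@B0, e@B2}  OUT={b@B4, d@B1, d@B3, e@B0, e@B2, f@B4}
  B5:  IN={b@B4, d@B1, d@B3, e@B0, e@B2, f@B4}  OUT={b@B4, d@B5, e@B0, e@B2, f@B4}

Merge at B1: IN[B1] = OUT[B0] = {d@B1, e@B0}
Applying B1's transfer function to that IN value gives OUT[B1] (row B1 above).

Answer: {d@B1, e@B0}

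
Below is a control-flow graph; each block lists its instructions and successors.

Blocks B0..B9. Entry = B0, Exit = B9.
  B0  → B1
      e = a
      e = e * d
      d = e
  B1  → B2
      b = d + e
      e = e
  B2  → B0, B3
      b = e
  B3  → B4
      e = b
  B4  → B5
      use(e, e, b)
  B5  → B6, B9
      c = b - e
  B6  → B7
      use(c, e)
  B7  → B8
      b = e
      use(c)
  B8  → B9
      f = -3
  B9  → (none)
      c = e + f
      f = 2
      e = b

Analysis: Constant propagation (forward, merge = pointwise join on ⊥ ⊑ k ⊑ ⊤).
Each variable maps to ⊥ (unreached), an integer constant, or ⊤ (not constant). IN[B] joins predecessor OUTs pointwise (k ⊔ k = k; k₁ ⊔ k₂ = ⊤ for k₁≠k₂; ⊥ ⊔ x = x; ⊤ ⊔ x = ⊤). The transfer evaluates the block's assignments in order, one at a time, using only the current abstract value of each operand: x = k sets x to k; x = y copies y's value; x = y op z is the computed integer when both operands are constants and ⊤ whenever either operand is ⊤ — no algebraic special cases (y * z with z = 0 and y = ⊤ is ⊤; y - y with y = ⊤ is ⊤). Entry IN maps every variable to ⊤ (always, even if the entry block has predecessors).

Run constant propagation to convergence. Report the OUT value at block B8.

Answer: {a: ⊤, b: ⊤, c: ⊤, d: ⊤, e: ⊤, f: -3}

Trace:
Converged values:
  B0: | IN=(all ⊤) | OUT=(all ⊤)
  B1: | IN=(all ⊤) | OUT=(all ⊤)
  B2: | IN=(all ⊤) | OUT=(all ⊤)
  B3: | IN=(all ⊤) | OUT=(all ⊤)
  B4: | IN=(all ⊤) | OUT=(all ⊤)
  B5: | IN=(all ⊤) | OUT=(all ⊤)
  B6: | IN=(all ⊤) | OUT=(all ⊤)
  B7: | IN=(all ⊤) | OUT=(all ⊤)
  B8: | IN=(all ⊤) | OUT={f:-3; rest ⊤}
  B9: | IN=(all ⊤) | OUT={f:2; rest ⊤}

Merge at B8: IN[B8] = OUT[B7] = {a: ⊤, b: ⊤, c: ⊤, d: ⊤, e: ⊤, f: ⊤}
Applying B8's transfer function to that IN value gives OUT[B8] (row B8 above).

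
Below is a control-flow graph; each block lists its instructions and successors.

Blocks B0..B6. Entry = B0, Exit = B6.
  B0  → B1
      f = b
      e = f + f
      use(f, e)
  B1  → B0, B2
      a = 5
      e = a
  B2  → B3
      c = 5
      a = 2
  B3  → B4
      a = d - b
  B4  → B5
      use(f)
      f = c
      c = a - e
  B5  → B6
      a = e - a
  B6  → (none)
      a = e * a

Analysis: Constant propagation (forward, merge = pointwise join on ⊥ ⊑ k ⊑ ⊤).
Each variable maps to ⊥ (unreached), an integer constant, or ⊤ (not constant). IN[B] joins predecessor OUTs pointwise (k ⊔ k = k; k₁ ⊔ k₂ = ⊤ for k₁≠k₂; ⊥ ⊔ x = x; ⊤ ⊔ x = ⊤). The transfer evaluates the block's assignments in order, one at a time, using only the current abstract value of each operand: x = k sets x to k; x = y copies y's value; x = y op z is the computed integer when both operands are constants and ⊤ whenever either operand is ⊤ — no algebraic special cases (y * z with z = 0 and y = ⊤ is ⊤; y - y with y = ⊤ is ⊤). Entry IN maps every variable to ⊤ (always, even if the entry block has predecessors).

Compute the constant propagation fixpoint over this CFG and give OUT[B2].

Fixpoint table:
  B0:   IN=(all ⊤)   OUT=(all ⊤)
  B1:   IN=(all ⊤)   OUT={a:5, e:5; rest ⊤}
  B2:   IN={a:5, e:5; rest ⊤}   OUT={a:2, c:5, e:5; rest ⊤}
  B3:   IN={a:2, c:5, e:5; rest ⊤}   OUT={c:5, e:5; rest ⊤}
  B4:   IN={c:5, e:5; rest ⊤}   OUT={e:5, f:5; rest ⊤}
  B5:   IN={e:5, f:5; rest ⊤}   OUT={e:5, f:5; rest ⊤}
  B6:   IN={e:5, f:5; rest ⊤}   OUT={e:5, f:5; rest ⊤}

Merge at B2: IN[B2] = OUT[B1] = {a: 5, b: ⊤, c: ⊤, d: ⊤, e: 5, f: ⊤}
Applying B2's transfer function to that IN value gives OUT[B2] (row B2 above).

Answer: {a: 2, b: ⊤, c: 5, d: ⊤, e: 5, f: ⊤}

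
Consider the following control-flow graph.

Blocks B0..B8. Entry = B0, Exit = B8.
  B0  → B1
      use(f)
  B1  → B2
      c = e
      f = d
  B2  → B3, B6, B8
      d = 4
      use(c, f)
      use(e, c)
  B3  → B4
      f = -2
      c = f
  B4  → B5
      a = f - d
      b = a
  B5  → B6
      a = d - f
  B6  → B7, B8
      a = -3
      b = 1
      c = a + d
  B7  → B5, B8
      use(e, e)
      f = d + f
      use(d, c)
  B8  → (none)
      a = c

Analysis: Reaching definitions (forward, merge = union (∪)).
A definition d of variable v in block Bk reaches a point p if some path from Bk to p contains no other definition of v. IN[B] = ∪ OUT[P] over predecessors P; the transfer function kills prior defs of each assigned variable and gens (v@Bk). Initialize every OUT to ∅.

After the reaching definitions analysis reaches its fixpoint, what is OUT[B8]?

Converged values:
  B0:  IN={}  OUT={}
  B1:  IN={}  OUT={c@B1, f@B1}
  B2:  IN={c@B1, f@B1}  OUT={c@B1, d@B2, f@B1}
  B3:  IN={c@B1, d@B2, f@B1}  OUT={c@B3, d@B2, f@B3}
  B4:  IN={c@B3, d@B2, f@B3}  OUT={a@B4, b@B4, c@B3, d@B2, f@B3}
  B5:  IN={a@B4, a@B6, b@B4, b@B6, c@B3, c@B6, d@B2, f@B3, f@B7}  OUT={a@B5, b@B4, b@B6, c@B3, c@B6, d@B2, f@B3, f@B7}
  B6:  IN={a@B5, b@B4, b@B6, c@B1, c@B3, c@B6, d@B2, f@B1, f@B3, f@B7}  OUT={a@B6, b@B6, c@B6, d@B2, f@B1, f@B3, f@B7}
  B7:  IN={a@B6, b@B6, c@B6, d@B2, f@B1, f@B3, f@B7}  OUT={a@B6, b@B6, c@B6, d@B2, f@B7}
  B8:  IN={a@B6, b@B6, c@B1, c@B6, d@B2, f@B1, f@B3, f@B7}  OUT={a@B8, b@B6, c@B1, c@B6, d@B2, f@B1, f@B3, f@B7}

Merge at B8: IN[B8] = OUT[B2] ⊔ OUT[B6] ⊔ OUT[B7] = {a@B6, b@B6, c@B1, c@B6, d@B2, f@B1, f@B3, f@B7}
Applying B8's transfer function to that IN value gives OUT[B8] (row B8 above).

Answer: {a@B8, b@B6, c@B1, c@B6, d@B2, f@B1, f@B3, f@B7}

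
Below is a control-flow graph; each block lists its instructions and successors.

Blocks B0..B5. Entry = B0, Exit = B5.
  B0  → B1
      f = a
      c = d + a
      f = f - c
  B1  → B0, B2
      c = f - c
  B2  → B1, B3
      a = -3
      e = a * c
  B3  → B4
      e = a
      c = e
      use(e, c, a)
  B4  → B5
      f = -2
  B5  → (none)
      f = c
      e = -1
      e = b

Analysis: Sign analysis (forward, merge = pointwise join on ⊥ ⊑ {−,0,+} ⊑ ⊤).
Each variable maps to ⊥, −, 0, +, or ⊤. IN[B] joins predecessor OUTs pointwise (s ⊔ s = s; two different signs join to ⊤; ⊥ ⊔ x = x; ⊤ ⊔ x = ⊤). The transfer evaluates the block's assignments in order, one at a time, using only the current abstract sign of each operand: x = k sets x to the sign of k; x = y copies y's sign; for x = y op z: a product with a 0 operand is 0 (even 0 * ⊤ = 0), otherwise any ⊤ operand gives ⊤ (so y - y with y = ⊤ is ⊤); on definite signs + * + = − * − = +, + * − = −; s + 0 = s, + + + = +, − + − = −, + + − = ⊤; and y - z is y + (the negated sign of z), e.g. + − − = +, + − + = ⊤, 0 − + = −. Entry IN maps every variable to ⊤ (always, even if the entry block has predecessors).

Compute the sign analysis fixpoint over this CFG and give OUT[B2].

Fixpoint table:
  B0:  IN=(all ⊤)  OUT=(all ⊤)
  B1:  IN=(all ⊤)  OUT=(all ⊤)
  B2:  IN=(all ⊤)  OUT={a:-; rest ⊤}
  B3:  IN={a:-; rest ⊤}  OUT={a:-, c:-, e:-; rest ⊤}
  B4:  IN={a:-, c:-, e:-; rest ⊤}  OUT={a:-, c:-, e:-, f:-; rest ⊤}
  B5:  IN={a:-, c:-, e:-, f:-; rest ⊤}  OUT={a:-, c:-, f:-; rest ⊤}

Merge at B2: IN[B2] = OUT[B1] = {a: ⊤, b: ⊤, c: ⊤, d: ⊤, e: ⊤, f: ⊤}
Applying B2's transfer function to that IN value gives OUT[B2] (row B2 above).

Answer: {a: -, b: ⊤, c: ⊤, d: ⊤, e: ⊤, f: ⊤}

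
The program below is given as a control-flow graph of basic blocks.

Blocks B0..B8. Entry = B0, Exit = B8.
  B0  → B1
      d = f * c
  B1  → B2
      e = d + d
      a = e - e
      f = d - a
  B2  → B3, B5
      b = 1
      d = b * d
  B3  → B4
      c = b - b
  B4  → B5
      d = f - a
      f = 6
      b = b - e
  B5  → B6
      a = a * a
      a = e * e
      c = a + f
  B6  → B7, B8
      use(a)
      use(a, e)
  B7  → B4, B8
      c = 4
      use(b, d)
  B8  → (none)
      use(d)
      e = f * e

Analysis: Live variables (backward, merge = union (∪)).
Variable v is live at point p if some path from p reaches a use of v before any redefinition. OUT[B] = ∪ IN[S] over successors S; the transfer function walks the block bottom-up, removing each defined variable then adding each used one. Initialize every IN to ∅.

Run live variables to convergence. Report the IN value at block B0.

Fixpoint table:
  B0: | IN={c, f} | OUT={d}
  B1: | IN={d} | OUT={a, d, e, f}
  B2: | IN={a, d, e, f} | OUT={a, b, d, e, f}
  B3: | IN={a, b, e, f} | OUT={a, b, e, f}
  B4: | IN={a, b, e, f} | OUT={a, b, d, e, f}
  B5: | IN={a, b, d, e, f} | OUT={a, b, d, e, f}
  B6: | IN={a, b, d, e, f} | OUT={a, b, d, e, f}
  B7: | IN={a, b, d, e, f} | OUT={a, b, d, e, f}
  B8: | IN={d, e, f} | OUT={}

Merge at B0: OUT[B0] = IN[B1] = {d}
Applying B0's transfer function to that OUT value gives IN[B0] (row B0 above).

Answer: {c, f}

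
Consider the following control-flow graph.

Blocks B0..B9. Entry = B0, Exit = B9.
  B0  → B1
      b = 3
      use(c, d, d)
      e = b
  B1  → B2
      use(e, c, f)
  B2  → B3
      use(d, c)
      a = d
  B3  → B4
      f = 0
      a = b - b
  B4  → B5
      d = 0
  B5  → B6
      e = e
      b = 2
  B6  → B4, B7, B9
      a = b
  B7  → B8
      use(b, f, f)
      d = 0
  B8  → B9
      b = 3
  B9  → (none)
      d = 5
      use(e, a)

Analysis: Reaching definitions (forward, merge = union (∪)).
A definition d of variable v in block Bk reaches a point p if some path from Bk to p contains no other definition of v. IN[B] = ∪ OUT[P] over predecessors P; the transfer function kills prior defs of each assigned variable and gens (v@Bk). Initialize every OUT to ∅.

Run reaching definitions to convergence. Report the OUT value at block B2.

Answer: {a@B2, b@B0, e@B0}

Working:
Per-block solution:
  B0:  IN={}  OUT={b@B0, e@B0}
  B1:  IN={b@B0, e@B0}  OUT={b@B0, e@B0}
  B2:  IN={b@B0, e@B0}  OUT={a@B2, b@B0, e@B0}
  B3:  IN={a@B2, b@B0, e@B0}  OUT={a@B3, b@B0, e@B0, f@B3}
  B4:  IN={a@B3, a@B6, b@B0, b@B5, d@B4, e@B0, e@B5, f@B3}  OUT={a@B3, a@B6, b@B0, b@B5, d@B4, e@B0, e@B5, f@B3}
  B5:  IN={a@B3, a@B6, b@B0, b@B5, d@B4, e@B0, e@B5, f@B3}  OUT={a@B3, a@B6, b@B5, d@B4, e@B5, f@B3}
  B6:  IN={a@B3, a@B6, b@B5, d@B4, e@B5, f@B3}  OUT={a@B6, b@B5, d@B4, e@B5, f@B3}
  B7:  IN={a@B6, b@B5, d@B4, e@B5, f@B3}  OUT={a@B6, b@B5, d@B7, e@B5, f@B3}
  B8:  IN={a@B6, b@B5, d@B7, e@B5, f@B3}  OUT={a@B6, b@B8, d@B7, e@B5, f@B3}
  B9:  IN={a@B6, b@B5, b@B8, d@B4, d@B7, e@B5, f@B3}  OUT={a@B6, b@B5, b@B8, d@B9, e@B5, f@B3}

Merge at B2: IN[B2] = OUT[B1] = {b@B0, e@B0}
Applying B2's transfer function to that IN value gives OUT[B2] (row B2 above).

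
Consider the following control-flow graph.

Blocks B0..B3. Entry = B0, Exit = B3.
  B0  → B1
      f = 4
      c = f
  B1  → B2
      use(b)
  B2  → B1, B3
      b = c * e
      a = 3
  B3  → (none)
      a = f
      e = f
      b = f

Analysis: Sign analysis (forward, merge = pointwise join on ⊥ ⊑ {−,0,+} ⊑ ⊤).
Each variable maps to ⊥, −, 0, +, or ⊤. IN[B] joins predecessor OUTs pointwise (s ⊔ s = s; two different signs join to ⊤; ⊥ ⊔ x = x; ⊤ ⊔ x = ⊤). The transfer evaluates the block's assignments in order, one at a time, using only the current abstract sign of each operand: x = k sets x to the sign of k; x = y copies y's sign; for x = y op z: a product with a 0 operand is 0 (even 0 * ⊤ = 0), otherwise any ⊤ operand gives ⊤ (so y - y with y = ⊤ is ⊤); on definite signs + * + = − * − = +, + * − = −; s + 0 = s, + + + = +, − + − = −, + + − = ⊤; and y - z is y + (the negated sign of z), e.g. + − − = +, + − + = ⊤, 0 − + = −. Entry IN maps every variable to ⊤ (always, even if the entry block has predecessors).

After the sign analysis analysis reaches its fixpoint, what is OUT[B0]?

Fixpoint table:
  B0:  IN=(all ⊤)  OUT={c:+, f:+; rest ⊤}
  B1:  IN={c:+, f:+; rest ⊤}  OUT={c:+, f:+; rest ⊤}
  B2:  IN={c:+, f:+; rest ⊤}  OUT={a:+, c:+, f:+; rest ⊤}
  B3:  IN={a:+, c:+, f:+; rest ⊤}  OUT={a:+, b:+, c:+, e:+, f:+; rest ⊤}

B0 is the boundary node: IN[B0] = {a: ⊤, b: ⊤, c: ⊤, d: ⊤, e: ⊤, f: ⊤}
Applying B0's transfer function to that IN value gives OUT[B0] (row B0 above).

Answer: {a: ⊤, b: ⊤, c: +, d: ⊤, e: ⊤, f: +}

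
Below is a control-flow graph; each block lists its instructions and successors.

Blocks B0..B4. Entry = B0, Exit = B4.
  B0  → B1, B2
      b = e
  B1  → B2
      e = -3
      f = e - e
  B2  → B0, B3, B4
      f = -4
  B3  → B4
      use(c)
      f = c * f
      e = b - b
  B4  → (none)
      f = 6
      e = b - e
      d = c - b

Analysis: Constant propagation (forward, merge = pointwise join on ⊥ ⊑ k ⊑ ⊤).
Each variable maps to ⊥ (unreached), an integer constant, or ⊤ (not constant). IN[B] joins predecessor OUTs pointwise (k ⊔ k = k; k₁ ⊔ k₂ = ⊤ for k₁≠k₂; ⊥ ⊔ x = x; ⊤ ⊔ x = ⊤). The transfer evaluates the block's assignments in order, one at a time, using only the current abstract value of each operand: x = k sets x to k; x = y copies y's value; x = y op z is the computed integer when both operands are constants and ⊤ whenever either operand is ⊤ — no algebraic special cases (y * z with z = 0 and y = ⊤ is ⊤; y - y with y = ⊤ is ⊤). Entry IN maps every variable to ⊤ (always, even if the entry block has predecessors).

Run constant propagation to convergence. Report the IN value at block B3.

Answer: {a: ⊤, b: ⊤, c: ⊤, d: ⊤, e: ⊤, f: -4}

Derivation:
Fixpoint table:
  B0:  IN=(all ⊤)  OUT=(all ⊤)
  B1:  IN=(all ⊤)  OUT={e:-3, f:0; rest ⊤}
  B2:  IN=(all ⊤)  OUT={f:-4; rest ⊤}
  B3:  IN={f:-4; rest ⊤}  OUT=(all ⊤)
  B4:  IN=(all ⊤)  OUT={f:6; rest ⊤}

Merge at B3: IN[B3] = OUT[B2] = {a: ⊤, b: ⊤, c: ⊤, d: ⊤, e: ⊤, f: -4}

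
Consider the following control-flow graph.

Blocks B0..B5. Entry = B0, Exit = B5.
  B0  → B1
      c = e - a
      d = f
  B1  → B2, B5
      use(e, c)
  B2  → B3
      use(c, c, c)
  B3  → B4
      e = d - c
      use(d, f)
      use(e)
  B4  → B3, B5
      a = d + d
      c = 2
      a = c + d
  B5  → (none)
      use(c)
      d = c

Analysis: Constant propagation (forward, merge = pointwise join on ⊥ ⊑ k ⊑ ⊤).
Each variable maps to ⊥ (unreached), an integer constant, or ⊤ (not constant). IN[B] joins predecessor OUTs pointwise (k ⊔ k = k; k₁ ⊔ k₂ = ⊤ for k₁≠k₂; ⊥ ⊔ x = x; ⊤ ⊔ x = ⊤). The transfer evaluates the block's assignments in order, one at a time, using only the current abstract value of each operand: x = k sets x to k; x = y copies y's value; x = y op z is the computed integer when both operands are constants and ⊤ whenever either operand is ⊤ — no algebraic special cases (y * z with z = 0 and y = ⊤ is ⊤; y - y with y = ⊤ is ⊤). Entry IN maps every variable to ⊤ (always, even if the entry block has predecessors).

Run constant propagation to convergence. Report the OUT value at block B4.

Converged values:
  B0: | IN=(all ⊤) | OUT=(all ⊤)
  B1: | IN=(all ⊤) | OUT=(all ⊤)
  B2: | IN=(all ⊤) | OUT=(all ⊤)
  B3: | IN=(all ⊤) | OUT=(all ⊤)
  B4: | IN=(all ⊤) | OUT={c:2; rest ⊤}
  B5: | IN=(all ⊤) | OUT=(all ⊤)

Merge at B4: IN[B4] = OUT[B3] = {a: ⊤, b: ⊤, c: ⊤, d: ⊤, e: ⊤, f: ⊤}
Applying B4's transfer function to that IN value gives OUT[B4] (row B4 above).

Answer: {a: ⊤, b: ⊤, c: 2, d: ⊤, e: ⊤, f: ⊤}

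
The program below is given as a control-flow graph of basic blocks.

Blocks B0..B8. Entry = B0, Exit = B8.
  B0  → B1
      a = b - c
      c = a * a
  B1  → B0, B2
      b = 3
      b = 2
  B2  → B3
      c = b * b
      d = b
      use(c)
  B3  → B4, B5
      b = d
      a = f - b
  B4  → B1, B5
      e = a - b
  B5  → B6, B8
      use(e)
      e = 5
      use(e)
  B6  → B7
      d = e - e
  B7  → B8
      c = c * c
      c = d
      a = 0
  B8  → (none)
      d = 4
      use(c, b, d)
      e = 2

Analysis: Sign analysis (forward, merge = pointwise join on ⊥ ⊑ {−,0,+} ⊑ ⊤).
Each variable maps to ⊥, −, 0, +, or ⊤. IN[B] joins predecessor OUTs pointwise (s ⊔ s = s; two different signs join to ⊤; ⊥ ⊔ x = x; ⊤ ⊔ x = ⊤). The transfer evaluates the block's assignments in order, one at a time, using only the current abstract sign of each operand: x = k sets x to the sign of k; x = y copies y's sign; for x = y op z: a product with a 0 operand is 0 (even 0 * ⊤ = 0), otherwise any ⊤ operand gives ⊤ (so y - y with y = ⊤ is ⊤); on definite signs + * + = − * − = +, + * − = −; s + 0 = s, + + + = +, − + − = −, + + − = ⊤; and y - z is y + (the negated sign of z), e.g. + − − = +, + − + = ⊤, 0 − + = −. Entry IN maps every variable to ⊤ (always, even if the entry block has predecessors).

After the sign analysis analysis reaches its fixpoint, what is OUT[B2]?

Answer: {a: ⊤, b: +, c: +, d: +, e: ⊤, f: ⊤}

Trace:
Fixpoint table:
  B0: | IN=(all ⊤) | OUT=(all ⊤)
  B1: | IN=(all ⊤) | OUT={b:+; rest ⊤}
  B2: | IN={b:+; rest ⊤} | OUT={b:+, c:+, d:+; rest ⊤}
  B3: | IN={b:+, c:+, d:+; rest ⊤} | OUT={b:+, c:+, d:+; rest ⊤}
  B4: | IN={b:+, c:+, d:+; rest ⊤} | OUT={b:+, c:+, d:+; rest ⊤}
  B5: | IN={b:+, c:+, d:+; rest ⊤} | OUT={b:+, c:+, d:+, e:+; rest ⊤}
  B6: | IN={b:+, c:+, d:+, e:+; rest ⊤} | OUT={b:+, c:+, e:+; rest ⊤}
  B7: | IN={b:+, c:+, e:+; rest ⊤} | OUT={a:0, b:+, e:+; rest ⊤}
  B8: | IN={b:+, e:+; rest ⊤} | OUT={b:+, d:+, e:+; rest ⊤}

Merge at B2: IN[B2] = OUT[B1] = {a: ⊤, b: +, c: ⊤, d: ⊤, e: ⊤, f: ⊤}
Applying B2's transfer function to that IN value gives OUT[B2] (row B2 above).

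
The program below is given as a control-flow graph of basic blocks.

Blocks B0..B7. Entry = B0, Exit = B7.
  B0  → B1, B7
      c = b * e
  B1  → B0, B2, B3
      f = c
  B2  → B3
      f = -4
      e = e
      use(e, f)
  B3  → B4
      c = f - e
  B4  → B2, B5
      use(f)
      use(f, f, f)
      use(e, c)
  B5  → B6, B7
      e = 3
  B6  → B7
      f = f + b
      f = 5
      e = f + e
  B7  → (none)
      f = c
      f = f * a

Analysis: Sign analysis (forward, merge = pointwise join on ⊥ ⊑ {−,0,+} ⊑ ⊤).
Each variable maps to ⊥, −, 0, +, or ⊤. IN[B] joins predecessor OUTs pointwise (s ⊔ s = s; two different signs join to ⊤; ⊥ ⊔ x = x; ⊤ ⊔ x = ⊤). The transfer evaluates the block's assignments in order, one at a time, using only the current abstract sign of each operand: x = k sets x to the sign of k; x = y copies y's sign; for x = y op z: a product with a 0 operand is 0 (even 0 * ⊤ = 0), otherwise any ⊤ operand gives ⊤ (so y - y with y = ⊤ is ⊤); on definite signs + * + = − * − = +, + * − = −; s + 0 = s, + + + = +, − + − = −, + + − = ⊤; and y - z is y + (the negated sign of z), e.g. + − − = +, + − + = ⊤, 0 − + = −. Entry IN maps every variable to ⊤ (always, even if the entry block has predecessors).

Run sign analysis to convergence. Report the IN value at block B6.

Converged values:
  B0:  IN=(all ⊤)  OUT=(all ⊤)
  B1:  IN=(all ⊤)  OUT=(all ⊤)
  B2:  IN=(all ⊤)  OUT={f:-; rest ⊤}
  B3:  IN=(all ⊤)  OUT=(all ⊤)
  B4:  IN=(all ⊤)  OUT=(all ⊤)
  B5:  IN=(all ⊤)  OUT={e:+; rest ⊤}
  B6:  IN={e:+; rest ⊤}  OUT={e:+, f:+; rest ⊤}
  B7:  IN=(all ⊤)  OUT=(all ⊤)

Merge at B6: IN[B6] = OUT[B5] = {a: ⊤, b: ⊤, c: ⊤, d: ⊤, e: +, f: ⊤}

Answer: {a: ⊤, b: ⊤, c: ⊤, d: ⊤, e: +, f: ⊤}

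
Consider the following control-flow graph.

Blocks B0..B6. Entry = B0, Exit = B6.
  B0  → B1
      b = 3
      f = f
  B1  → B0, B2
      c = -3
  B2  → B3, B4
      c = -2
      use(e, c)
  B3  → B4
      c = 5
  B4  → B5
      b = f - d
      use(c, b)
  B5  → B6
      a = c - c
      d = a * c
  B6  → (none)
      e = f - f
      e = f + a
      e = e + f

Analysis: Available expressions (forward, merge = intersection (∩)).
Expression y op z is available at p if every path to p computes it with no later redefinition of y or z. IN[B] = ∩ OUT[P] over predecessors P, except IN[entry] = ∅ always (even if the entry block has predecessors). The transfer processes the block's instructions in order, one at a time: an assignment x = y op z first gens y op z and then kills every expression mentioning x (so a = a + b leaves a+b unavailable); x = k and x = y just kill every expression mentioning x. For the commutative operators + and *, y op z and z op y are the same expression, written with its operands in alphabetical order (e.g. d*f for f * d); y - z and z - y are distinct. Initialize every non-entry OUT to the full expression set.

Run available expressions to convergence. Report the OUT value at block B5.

Answer: {a*c, c-c}

Derivation:
Fixpoint table:
  B0:  IN={}  OUT={}
  B1:  IN={}  OUT={}
  B2:  IN={}  OUT={}
  B3:  IN={}  OUT={}
  B4:  IN={}  OUT={f-d}
  B5:  IN={f-d}  OUT={a*c, c-c}
  B6:  IN={a*c, c-c}  OUT={a*c, a+f, c-c, f-f}

Merge at B5: IN[B5] = OUT[B4] = {f-d}
Applying B5's transfer function to that IN value gives OUT[B5] (row B5 above).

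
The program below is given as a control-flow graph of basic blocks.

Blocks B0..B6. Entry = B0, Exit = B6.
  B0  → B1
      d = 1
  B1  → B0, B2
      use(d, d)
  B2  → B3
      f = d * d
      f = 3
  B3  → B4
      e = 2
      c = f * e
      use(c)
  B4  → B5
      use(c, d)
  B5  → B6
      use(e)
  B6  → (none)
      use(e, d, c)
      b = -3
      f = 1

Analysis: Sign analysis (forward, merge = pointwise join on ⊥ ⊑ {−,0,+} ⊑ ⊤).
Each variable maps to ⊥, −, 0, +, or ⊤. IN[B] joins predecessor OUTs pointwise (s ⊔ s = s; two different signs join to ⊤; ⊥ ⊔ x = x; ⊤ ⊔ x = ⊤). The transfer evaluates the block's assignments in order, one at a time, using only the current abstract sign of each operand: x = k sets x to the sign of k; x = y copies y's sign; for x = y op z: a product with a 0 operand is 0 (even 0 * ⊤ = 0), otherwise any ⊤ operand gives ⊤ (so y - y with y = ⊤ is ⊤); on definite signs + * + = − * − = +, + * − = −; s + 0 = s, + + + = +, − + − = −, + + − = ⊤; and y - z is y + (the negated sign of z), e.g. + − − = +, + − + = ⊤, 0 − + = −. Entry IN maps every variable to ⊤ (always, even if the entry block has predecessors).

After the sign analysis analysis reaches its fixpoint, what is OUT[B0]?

Answer: {a: ⊤, b: ⊤, c: ⊤, d: +, e: ⊤, f: ⊤}

Working:
Per-block solution:
  B0: | IN=(all ⊤) | OUT={d:+; rest ⊤}
  B1: | IN={d:+; rest ⊤} | OUT={d:+; rest ⊤}
  B2: | IN={d:+; rest ⊤} | OUT={d:+, f:+; rest ⊤}
  B3: | IN={d:+, f:+; rest ⊤} | OUT={c:+, d:+, e:+, f:+; rest ⊤}
  B4: | IN={c:+, d:+, e:+, f:+; rest ⊤} | OUT={c:+, d:+, e:+, f:+; rest ⊤}
  B5: | IN={c:+, d:+, e:+, f:+; rest ⊤} | OUT={c:+, d:+, e:+, f:+; rest ⊤}
  B6: | IN={c:+, d:+, e:+, f:+; rest ⊤} | OUT={b:-, c:+, d:+, e:+, f:+; rest ⊤}

Merge at B0 (entry node, so the boundary value (all ⊤) is joined with the incoming edge(s)): IN[B0] = (all ⊤) ⊔ OUT[B1] = {a: ⊤, b: ⊤, c: ⊤, d: ⊤, e: ⊤, f: ⊤}
Applying B0's transfer function to that IN value gives OUT[B0] (row B0 above).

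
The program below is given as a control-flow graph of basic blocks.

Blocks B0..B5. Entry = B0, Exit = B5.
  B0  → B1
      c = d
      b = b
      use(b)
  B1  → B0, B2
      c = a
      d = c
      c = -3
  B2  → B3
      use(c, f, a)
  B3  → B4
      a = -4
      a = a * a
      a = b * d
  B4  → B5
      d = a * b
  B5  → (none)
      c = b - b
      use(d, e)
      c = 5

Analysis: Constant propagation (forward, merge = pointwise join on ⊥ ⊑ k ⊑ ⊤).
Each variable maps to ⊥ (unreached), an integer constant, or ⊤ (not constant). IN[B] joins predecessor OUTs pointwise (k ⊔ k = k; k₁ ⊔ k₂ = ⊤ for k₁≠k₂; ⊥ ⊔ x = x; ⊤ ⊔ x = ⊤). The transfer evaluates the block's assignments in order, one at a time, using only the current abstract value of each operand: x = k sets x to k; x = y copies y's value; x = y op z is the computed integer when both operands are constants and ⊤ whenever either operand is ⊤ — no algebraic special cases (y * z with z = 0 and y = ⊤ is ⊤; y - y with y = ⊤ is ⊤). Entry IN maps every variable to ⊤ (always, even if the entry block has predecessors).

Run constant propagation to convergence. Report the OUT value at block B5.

Per-block solution:
  B0:   IN=(all ⊤)   OUT=(all ⊤)
  B1:   IN=(all ⊤)   OUT={c:-3; rest ⊤}
  B2:   IN={c:-3; rest ⊤}   OUT={c:-3; rest ⊤}
  B3:   IN={c:-3; rest ⊤}   OUT={c:-3; rest ⊤}
  B4:   IN={c:-3; rest ⊤}   OUT={c:-3; rest ⊤}
  B5:   IN={c:-3; rest ⊤}   OUT={c:5; rest ⊤}

Merge at B5: IN[B5] = OUT[B4] = {a: ⊤, b: ⊤, c: -3, d: ⊤, e: ⊤, f: ⊤}
Applying B5's transfer function to that IN value gives OUT[B5] (row B5 above).

Answer: {a: ⊤, b: ⊤, c: 5, d: ⊤, e: ⊤, f: ⊤}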